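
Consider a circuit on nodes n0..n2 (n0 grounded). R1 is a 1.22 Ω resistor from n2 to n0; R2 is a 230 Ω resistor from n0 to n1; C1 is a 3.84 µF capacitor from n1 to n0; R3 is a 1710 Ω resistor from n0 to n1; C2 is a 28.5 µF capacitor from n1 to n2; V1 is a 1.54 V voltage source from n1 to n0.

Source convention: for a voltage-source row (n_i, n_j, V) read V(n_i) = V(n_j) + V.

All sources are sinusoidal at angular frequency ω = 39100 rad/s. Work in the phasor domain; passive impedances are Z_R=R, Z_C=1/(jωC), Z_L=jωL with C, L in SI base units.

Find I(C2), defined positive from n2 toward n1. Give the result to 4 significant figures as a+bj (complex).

Element admittances at ω=39100 rad/s:
  Y(R1) = 0.8197+0.000j S between n2,n0
  Y(R2) = 0.004348+0.000j S between n0,n1
  Y(C1) = 0.000+0.1501j S between n1,n0
  Y(R3) = 0.0005848+0.000j S between n0,n1
  Y(C2) = 0.000+1.114j S between n1,n2
  V1: constraint V(n1)−V(n0) = 1.54
Assemble and solve the 3×3 MNA system:
  V(n1)=1.540+0.000j  V(n2)=0.9993+0.7351j
  i(V1)=-0.8267-0.8337j

-0.8191-0.6025j A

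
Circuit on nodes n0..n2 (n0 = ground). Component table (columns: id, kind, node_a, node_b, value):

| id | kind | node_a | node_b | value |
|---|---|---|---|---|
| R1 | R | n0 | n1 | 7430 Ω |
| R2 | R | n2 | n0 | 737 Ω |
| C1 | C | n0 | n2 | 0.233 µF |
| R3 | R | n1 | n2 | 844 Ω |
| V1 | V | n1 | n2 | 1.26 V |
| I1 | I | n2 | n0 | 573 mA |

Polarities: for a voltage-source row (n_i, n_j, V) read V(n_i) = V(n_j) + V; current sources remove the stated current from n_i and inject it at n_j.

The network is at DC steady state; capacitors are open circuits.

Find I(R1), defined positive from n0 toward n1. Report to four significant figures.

Element admittances at DC:
  Y(R1) = 0.0001346 S between n0,n1
  Y(R2) = 0.001357 S between n2,n0
  Y(C1) = 0.000 S between n0,n2
  Y(R3) = 0.001185 S between n1,n2
  V1: constraint V(n1)−V(n2) = 1.26
  I1: injects 0.573 A into n0 (from n2)
Assemble and solve the 3×3 MNA system:
  V(n1)=-383.0  V(n2)=-384.3
  i(V1)=0.05006

0.05155 A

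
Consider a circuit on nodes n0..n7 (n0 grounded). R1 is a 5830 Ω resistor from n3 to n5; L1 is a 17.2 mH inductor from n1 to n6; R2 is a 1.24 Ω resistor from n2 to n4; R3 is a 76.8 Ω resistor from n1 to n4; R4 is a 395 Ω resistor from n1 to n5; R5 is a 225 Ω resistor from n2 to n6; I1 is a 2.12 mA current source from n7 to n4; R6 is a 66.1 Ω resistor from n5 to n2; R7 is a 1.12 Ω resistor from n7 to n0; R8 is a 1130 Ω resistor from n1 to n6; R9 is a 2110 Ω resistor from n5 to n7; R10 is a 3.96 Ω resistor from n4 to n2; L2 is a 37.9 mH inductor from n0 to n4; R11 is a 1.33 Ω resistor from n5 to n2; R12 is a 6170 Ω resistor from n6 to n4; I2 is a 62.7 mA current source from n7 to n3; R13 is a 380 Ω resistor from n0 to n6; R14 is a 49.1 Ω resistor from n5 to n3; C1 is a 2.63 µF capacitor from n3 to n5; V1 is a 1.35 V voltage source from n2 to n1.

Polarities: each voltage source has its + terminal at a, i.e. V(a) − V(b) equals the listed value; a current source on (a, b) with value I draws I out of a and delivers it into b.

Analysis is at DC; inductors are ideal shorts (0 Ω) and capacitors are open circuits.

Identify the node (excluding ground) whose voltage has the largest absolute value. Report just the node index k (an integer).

3

Apply KCL at each of the 7 non-ground nodes and solve the resulting linear system.
Node n1: branches {L1, R3, R4, R8, V1} → V_1 = -1.272
Node n2: branches {R2, R5, R6, R10, R11, V1} → V_2 = 0.07810
Node n3: branches {R1, I2, R14, C1} → V_3 = 3.208
Node n4: branches {R2, R3, I1, R10, L2, R12} → V_4 = 0.000
Node n5: branches {R1, R4, R6, R9, R11, R14, C1} → V_5 = 0.1550
Node n6: branches {L1, R5, R8, R12, R13} → V_6 = -1.272
Node n7: branches {I1, R7, R9, I2} → V_7 = -0.07248
Source currents: i(L1)=-0.009553, i(L2)=-0.06806, i(V1)=-0.02973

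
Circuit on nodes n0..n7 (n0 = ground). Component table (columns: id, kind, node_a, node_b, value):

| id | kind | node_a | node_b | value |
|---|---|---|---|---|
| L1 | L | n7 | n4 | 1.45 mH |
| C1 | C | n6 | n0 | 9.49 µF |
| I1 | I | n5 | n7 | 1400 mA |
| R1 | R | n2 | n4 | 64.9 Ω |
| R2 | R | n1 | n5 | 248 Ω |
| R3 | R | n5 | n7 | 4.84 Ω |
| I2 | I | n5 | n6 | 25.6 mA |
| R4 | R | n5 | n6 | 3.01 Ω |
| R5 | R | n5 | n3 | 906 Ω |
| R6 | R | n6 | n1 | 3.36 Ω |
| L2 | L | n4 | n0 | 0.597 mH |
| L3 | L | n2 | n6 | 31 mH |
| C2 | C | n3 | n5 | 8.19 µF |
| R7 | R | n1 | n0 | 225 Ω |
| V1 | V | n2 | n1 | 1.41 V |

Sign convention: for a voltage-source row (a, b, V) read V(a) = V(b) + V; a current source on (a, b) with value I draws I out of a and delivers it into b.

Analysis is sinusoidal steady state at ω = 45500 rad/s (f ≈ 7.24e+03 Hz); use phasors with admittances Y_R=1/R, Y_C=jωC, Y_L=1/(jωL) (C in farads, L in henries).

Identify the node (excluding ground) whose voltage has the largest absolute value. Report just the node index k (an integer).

MNA unknowns: 7 node voltages V₁..V_7 plus 1 source current (V1)
L1: Y=0.000-0.01516j on G[7,4]
C1: Y=0.000+0.4318j on G[6,0]
I1: z[5]−=1.4, z[7]+=1.4
R1: Y=0.01541+0.000j on G[2,4]
R2: Y=0.004032+0.000j on G[1,5]
R3: Y=0.2066+0.000j on G[5,7]
I2: z[5]−=0.0256, z[6]+=0.0256
R4: Y=0.3322+0.000j on G[5,6]
R5: Y=0.001104+0.000j on G[5,3]
R6: Y=0.2976+0.000j on G[6,1]
L2: Y=0.000-0.03681j on G[4,0]
L3: Y=0.000-0.0007090j on G[2,6]
C2: Y=0.000+0.3726j on G[3,5]
R7: Y=0.004444+0.000j on G[1,0]
V1: row V2−V1=1.41, i_V1 at 2,1
solve → V1=0.1863+0.01400j, V2=1.596+0.01400j, V3=0.07036+0.2231j, V4=1.996+0.04954j, V5=0.07036+0.2231j, V6=0.1700+0.006142j, V7=6.808+0.5761j
aux → i_V1=0.006152+0.001559j

7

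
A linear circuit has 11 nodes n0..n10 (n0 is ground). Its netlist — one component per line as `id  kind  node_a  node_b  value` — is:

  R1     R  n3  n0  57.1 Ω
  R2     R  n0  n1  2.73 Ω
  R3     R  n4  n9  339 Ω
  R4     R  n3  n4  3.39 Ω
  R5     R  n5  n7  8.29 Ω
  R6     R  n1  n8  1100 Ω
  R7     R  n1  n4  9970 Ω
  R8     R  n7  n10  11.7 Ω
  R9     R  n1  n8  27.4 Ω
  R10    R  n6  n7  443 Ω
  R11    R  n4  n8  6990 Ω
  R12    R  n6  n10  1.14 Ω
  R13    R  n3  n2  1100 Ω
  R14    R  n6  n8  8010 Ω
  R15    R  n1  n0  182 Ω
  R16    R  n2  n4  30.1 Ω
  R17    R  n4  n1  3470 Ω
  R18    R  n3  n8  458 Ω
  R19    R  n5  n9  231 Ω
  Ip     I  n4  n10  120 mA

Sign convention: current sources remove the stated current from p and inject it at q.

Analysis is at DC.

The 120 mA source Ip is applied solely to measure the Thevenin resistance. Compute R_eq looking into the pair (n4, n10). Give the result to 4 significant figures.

R_eq = 549.6 Ω

MNA unknowns: 10 node voltages V₁..V_10
R1: Y=0.01751 on G[3,0]
R2: Y=0.3663 on G[0,1]
R3: Y=0.002950 on G[4,9]
R4: Y=0.2950 on G[3,4]
R5: Y=0.1206 on G[5,7]
R6: Y=0.0009091 on G[1,8]
R7: Y=0.0001003 on G[1,4]
R8: Y=0.08547 on G[7,10]
R9: Y=0.03650 on G[1,8]
R10: Y=0.002257 on G[6,7]
R11: Y=0.0001431 on G[4,8]
R12: Y=0.8772 on G[6,10]
R13: Y=0.0009091 on G[3,2]
R14: Y=0.0001248 on G[6,8]
R15: Y=0.005495 on G[1,0]
R16: Y=0.03322 on G[2,4]
R17: Y=0.0002882 on G[4,1]
R18: Y=0.002183 on G[3,8]
R19: Y=0.004329 on G[5,9]
Ip: z[4]−=0.12, z[10]+=0.12
solve → V1=0.01786, V2=-0.4052, V3=-0.3792, V4=-0.4059, V5=63.34, V6=65.53, V7=64.27, V8=0.1998, V9=37.51, V10=65.55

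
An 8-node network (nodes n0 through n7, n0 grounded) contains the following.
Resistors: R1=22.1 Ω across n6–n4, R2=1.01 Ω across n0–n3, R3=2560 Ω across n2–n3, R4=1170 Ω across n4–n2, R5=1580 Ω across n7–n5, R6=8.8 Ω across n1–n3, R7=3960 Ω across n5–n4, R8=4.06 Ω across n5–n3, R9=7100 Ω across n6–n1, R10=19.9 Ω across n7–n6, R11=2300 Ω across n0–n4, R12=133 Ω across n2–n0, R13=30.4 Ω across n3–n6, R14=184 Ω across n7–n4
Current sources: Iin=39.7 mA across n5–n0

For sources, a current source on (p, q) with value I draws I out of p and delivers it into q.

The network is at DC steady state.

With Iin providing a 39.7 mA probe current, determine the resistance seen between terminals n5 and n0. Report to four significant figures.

R_eq = 5.054 Ω

MNA unknowns: 7 node voltages V₁..V_7
R1: Y=0.04525 on G[6,4]
R2: Y=0.9901 on G[0,3]
R3: Y=0.0003906 on G[2,3]
R4: Y=0.0008547 on G[4,2]
R5: Y=0.0006329 on G[7,5]
R6: Y=0.1136 on G[1,3]
R7: Y=0.0002525 on G[5,4]
R8: Y=0.2463 on G[5,3]
R9: Y=0.0001408 on G[6,1]
R10: Y=0.05025 on G[7,6]
R11: Y=0.0004348 on G[0,4]
R12: Y=0.007519 on G[2,0]
R13: Y=0.03289 on G[3,6]
R14: Y=0.005435 on G[7,4]
Iin: z[5]−=0.0397, z[0]+=0.0397
solve → V1=-0.04004, V2=-0.005949, V3=-0.04003, V4=-0.04271, V5=-0.2007, V6=-0.04272, V7=-0.04449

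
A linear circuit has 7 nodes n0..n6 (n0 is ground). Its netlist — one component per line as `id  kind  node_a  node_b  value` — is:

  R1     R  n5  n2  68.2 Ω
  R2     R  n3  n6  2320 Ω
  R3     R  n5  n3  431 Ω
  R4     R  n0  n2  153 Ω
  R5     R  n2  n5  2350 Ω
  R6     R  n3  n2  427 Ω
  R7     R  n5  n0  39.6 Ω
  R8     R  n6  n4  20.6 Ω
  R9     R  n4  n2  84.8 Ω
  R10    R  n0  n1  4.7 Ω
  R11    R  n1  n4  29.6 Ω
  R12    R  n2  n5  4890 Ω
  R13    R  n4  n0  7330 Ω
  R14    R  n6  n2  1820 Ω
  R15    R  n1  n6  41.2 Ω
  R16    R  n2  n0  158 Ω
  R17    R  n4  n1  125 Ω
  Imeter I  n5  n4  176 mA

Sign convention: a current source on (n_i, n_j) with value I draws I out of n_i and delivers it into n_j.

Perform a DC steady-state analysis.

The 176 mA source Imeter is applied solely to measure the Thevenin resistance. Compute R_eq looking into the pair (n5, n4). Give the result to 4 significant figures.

MNA unknowns: 6 node voltages V₁..V_6
R1: Y=0.01466 on G[5,2]
R2: Y=0.0004310 on G[3,6]
R3: Y=0.002320 on G[5,3]
R4: Y=0.006536 on G[0,2]
R5: Y=0.0004255 on G[2,5]
R6: Y=0.002342 on G[3,2]
R7: Y=0.02525 on G[5,0]
R8: Y=0.04854 on G[6,4]
R9: Y=0.01179 on G[4,2]
R10: Y=0.2128 on G[0,1]
R11: Y=0.03378 on G[1,4]
R12: Y=0.0002045 on G[2,5]
R13: Y=0.0001364 on G[4,0]
R14: Y=0.0005495 on G[6,2]
R15: Y=0.02427 on G[1,6]
R16: Y=0.006329 on G[2,0]
R17: Y=0.008000 on G[4,1]
Imeter: z[5]−=0.176, z[4]+=0.176
solve → V1=0.5993, V2=-0.9599, V3=-2.354, V4=2.819, V5=-4.576, V6=2.031

R_eq = 42.02 Ω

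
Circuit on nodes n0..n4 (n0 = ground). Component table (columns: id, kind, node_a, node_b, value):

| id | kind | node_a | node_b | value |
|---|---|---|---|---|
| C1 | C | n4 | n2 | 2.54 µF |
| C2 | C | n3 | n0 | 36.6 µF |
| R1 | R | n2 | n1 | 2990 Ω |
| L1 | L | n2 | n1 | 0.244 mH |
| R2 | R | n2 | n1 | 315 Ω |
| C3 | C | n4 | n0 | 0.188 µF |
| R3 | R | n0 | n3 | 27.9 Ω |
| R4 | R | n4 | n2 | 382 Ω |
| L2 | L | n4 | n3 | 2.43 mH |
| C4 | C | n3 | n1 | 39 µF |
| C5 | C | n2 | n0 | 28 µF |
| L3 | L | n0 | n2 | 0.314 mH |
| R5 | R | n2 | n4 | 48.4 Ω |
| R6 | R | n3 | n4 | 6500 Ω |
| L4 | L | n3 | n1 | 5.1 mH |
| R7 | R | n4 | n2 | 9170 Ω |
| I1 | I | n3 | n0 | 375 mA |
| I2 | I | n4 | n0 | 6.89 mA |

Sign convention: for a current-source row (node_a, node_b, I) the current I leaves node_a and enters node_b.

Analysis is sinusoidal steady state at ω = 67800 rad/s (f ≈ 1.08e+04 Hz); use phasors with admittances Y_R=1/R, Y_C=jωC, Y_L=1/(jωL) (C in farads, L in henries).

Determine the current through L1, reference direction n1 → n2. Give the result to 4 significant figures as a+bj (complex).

Element admittances at ω=67800 rad/s:
  Y(C1) = 0.000+0.1722j S between n4,n2
  Y(C2) = 0.000+2.481j S between n3,n0
  Y(R1) = 0.0003344+0.000j S between n2,n1
  Y(L1) = 0.000-0.06045j S between n2,n1
  Y(R2) = 0.003175+0.000j S between n2,n1
  Y(C3) = 0.000+0.01275j S between n4,n0
  Y(R3) = 0.03584+0.000j S between n0,n3
  Y(R4) = 0.002618+0.000j S between n4,n2
  Y(L2) = 0.000-0.006070j S between n4,n3
  Y(C4) = 0.000+2.644j S between n3,n1
  Y(C5) = 0.000+1.898j S between n2,n0
  Y(L3) = 0.000-0.04697j S between n0,n2
  Y(R5) = 0.02066+0.000j S between n2,n4
  Y(R6) = 0.0001538+0.000j S between n3,n4
  Y(L4) = 0.000-0.002892j S between n3,n1
  Y(R7) = 0.0001091+0.000j S between n4,n2
  I1: injects 0.375 A into n0 (from n3)
  I2: injects 0.00689 A into n0 (from n4)
Assemble and solve the 4×4 MNA system:
  V(n1)=-0.002846+0.1590j  V(n2)=0.0004448-0.002153j  V(n3)=-0.002556+0.1553j  V(n4)=-0.003665+0.03063j

0.009741+0.0001989j A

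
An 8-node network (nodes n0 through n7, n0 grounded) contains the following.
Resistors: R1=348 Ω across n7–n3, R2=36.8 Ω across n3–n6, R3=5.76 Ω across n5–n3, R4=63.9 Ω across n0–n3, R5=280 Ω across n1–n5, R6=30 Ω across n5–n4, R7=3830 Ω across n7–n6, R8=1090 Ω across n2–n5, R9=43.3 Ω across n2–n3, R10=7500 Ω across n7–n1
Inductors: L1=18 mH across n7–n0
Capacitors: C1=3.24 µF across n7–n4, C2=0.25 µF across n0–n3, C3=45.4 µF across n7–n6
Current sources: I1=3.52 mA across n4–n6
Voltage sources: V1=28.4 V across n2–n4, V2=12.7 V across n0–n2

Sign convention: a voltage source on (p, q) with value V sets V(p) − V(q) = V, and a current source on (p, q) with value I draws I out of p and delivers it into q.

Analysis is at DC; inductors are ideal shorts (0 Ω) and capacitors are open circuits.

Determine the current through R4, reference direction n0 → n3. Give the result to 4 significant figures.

Apply KCL at each of the 7 non-ground nodes and solve the resulting linear system.
Node n1: branches {R5, R10} → V_1 = -22.86
Node n2: branches {R8, R9, V1, V2} → V_2 = -12.70
Node n3: branches {R1, C2, R2, R3, R4, R9} → V_3 = -20.45
Node n4: branches {C1, R6, I1, V1} → V_4 = -41.10
Node n5: branches {R3, R5, R6, R8} → V_5 = -23.71
Node n6: branches {C3, R2, R7, I1} → V_6 = -20.13
Node n7: branches {R1, L1, C1, C3, R7, R10} → V_7 = 0.000
Source currents: i(L1)=-0.06706, i(V1)=-0.5761, i(V2)=-0.3871

0.3200 A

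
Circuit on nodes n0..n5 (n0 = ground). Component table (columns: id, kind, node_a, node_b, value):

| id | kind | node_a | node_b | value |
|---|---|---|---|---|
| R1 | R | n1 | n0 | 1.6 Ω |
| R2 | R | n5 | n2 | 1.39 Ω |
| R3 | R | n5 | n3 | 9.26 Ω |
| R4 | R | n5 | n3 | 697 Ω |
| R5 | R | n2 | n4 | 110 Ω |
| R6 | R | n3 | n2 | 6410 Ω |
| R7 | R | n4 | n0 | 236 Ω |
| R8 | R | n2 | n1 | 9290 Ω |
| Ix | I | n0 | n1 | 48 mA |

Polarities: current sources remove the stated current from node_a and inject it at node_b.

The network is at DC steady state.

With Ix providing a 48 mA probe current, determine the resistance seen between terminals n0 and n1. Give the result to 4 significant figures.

Element admittances at DC:
  Y(R1) = 0.6250 S between n1,n0
  Y(R2) = 0.7194 S between n5,n2
  Y(R3) = 0.1080 S between n5,n3
  Y(R4) = 0.001435 S between n5,n3
  Y(R5) = 0.009091 S between n2,n4
  Y(R6) = 0.0001560 S between n3,n2
  Y(R7) = 0.004237 S between n4,n0
  Y(R8) = 0.0001076 S between n2,n1
  Ix: injects 0.048 A into n1 (from n0)
Assemble and solve the 5×5 MNA system:
  V(n1)=0.07679  V(n2)=0.002757  V(n3)=0.002757  V(n4)=0.001881  V(n5)=0.002757

R_eq = 1.600 Ω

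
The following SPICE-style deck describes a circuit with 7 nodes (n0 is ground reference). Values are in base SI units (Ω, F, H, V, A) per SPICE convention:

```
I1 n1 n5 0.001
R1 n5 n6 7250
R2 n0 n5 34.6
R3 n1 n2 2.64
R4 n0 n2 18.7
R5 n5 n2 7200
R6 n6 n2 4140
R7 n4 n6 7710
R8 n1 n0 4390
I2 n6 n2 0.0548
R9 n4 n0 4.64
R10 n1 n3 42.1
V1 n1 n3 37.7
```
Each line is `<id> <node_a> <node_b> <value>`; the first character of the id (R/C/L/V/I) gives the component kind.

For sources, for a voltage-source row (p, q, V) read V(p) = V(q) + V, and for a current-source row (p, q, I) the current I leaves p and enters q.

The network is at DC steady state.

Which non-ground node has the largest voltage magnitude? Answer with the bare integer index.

Element admittances at DC:
  I1: injects 0.001 A into n5 (from n1)
  Y(R1) = 0.0001379 S between n5,n6
  Y(R2) = 0.02890 S between n0,n5
  Y(R3) = 0.3788 S between n1,n2
  Y(R4) = 0.05348 S between n0,n2
  Y(R5) = 0.0001389 S between n5,n2
  Y(R6) = 0.0002415 S between n6,n2
  Y(R7) = 0.0001297 S between n4,n6
  Y(R8) = 0.0002278 S between n1,n0
  I2: injects 0.0548 A into n2 (from n6)
  Y(R9) = 0.2155 S between n4,n0
  Y(R10) = 0.02375 S between n1,n3
  V1: constraint V(n1)−V(n3) = 37.7
Assemble and solve the 7×7 MNA system:
  V(n1)=0.5104  V(n2)=0.5133  V(n3)=-37.19  V(n4)=-0.06467  V(n5)=-0.4716  V(n6)=-107.5
  i(V1)=-0.8955

6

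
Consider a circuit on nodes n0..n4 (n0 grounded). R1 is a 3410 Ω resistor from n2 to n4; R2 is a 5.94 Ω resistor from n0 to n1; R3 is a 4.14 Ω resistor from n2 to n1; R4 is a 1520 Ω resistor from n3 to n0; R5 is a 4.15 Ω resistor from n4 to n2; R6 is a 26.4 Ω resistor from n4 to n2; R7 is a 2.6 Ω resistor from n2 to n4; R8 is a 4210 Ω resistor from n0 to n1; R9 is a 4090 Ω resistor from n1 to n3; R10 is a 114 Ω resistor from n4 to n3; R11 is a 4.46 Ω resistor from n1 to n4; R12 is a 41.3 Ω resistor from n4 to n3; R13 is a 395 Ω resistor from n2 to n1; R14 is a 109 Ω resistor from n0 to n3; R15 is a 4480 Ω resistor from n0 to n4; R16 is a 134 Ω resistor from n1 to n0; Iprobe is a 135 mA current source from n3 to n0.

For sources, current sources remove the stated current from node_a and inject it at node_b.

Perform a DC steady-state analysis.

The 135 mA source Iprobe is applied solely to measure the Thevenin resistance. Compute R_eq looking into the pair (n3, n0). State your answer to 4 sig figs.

MNA unknowns: 4 node voltages V₁..V_4
R1: Y=0.0002933 on G[2,4]
R2: Y=0.1684 on G[0,1]
R3: Y=0.2415 on G[2,1]
R4: Y=0.0006579 on G[3,0]
R5: Y=0.2410 on G[4,2]
R6: Y=0.03788 on G[4,2]
R7: Y=0.3846 on G[2,4]
R8: Y=0.0002375 on G[0,1]
R9: Y=0.0002445 on G[1,3]
R10: Y=0.008772 on G[4,3]
R11: Y=0.2242 on G[1,4]
R12: Y=0.02421 on G[4,3]
R13: Y=0.002532 on G[2,1]
R14: Y=0.009174 on G[0,3]
R15: Y=0.0002232 on G[0,4]
R16: Y=0.007463 on G[1,0]
Iprobe: z[3]−=0.135, z[0]+=0.135
solve → V1=-0.5564, V2=-0.7329, V3=-3.749, V4=-0.7978

R_eq = 27.77 Ω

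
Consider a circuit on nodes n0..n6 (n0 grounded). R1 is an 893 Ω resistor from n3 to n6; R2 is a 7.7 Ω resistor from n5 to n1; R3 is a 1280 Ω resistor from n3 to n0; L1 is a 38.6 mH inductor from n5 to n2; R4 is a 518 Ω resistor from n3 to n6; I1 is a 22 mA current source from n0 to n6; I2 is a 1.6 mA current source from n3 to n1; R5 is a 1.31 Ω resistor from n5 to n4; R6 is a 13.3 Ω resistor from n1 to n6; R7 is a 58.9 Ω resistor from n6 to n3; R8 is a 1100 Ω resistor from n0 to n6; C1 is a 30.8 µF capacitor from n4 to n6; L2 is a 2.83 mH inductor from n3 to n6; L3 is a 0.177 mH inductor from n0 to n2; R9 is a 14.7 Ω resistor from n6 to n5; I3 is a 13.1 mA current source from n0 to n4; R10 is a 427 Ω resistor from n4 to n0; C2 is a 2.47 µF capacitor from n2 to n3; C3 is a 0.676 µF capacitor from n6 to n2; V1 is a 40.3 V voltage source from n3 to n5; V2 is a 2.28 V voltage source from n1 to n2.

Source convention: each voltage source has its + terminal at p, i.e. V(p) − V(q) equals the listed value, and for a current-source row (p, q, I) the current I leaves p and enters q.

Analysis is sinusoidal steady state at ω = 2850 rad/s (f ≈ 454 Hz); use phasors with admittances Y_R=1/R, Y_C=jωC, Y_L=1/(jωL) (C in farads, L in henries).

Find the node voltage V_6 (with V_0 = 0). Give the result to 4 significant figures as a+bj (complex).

10.36-20.64j V

Apply KCL at each of the 6 non-ground nodes and solve the resulting linear system.
Node n1: branches {R2, I2, R6, V2} → V_1 = 2.287-0.002617j
Node n2: branches {L1, L3, C2, C3, V2} → V_2 = 0.006711-0.002617j
Node n3: branches {R1, R3, R4, I2, R7, L2, C2, V1} → V_3 = 37.40+9.458j
Node n4: branches {R5, C1, I3, R10} → V_4 = 0.7028+10.54j
Node n5: branches {R2, L1, R5, R9, V1} → V_5 = -2.897+9.458j
Node n6: branches {R1, R4, I1, R6, R7, R8, C1, L2, R9, C3} → V_6 = 10.36-20.64j
Source currents: i(V1)=-4.237+2.479j, i(V2)=-0.06434-0.3229j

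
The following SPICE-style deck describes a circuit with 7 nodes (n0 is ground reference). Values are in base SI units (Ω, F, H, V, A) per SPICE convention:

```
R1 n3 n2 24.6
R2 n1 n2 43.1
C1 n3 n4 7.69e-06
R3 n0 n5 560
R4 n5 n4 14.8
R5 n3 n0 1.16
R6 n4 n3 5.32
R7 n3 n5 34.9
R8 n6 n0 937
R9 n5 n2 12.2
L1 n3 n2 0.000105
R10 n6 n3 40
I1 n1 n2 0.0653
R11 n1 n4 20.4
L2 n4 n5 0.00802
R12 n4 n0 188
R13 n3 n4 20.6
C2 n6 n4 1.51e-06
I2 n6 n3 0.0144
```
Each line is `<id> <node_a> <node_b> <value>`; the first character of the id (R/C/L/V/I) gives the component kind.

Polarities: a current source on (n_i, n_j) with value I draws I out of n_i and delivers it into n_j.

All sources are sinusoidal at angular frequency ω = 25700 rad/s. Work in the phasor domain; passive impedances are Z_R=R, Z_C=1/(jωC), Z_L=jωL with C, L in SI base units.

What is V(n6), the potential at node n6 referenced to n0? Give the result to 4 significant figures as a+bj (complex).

-0.2870+0.2489j V

Element admittances at ω=25700 rad/s:
  Y(R1) = 0.04065+0.000j S between n3,n2
  Y(R2) = 0.02320+0.000j S between n1,n2
  Y(C1) = 0.000+0.1976j S between n3,n4
  Y(R3) = 0.001786+0.000j S between n0,n5
  Y(R4) = 0.06757+0.000j S between n5,n4
  Y(R5) = 0.8621+0.000j S between n3,n0
  Y(R6) = 0.1880+0.000j S between n4,n3
  Y(R7) = 0.02865+0.000j S between n3,n5
  Y(R8) = 0.001067+0.000j S between n6,n0
  Y(R9) = 0.08197+0.000j S between n5,n2
  Y(L1) = 0.000-0.3706j S between n3,n2
  Y(R10) = 0.02500+0.000j S between n6,n3
  I1: injects 0.0653 A into n2 (from n1)
  Y(R11) = 0.04902+0.000j S between n1,n4
  Y(L2) = 0.000-0.004852j S between n4,n5
  Y(R12) = 0.005319+0.000j S between n4,n0
  Y(R13) = 0.04854+0.000j S between n3,n4
  Y(C2) = 0.000+0.03881j S between n6,n4
  I2: injects 0.0144 A into n3 (from n6)
Assemble and solve the 6×6 MNA system:
  V(n1)=-0.9791+0.08020j  V(n2)=0.01876+0.09877j  V(n3)=0.001166-0.0009018j  V(n4)=-0.1193+0.07141j  V(n5)=-0.03611+0.07389j  V(n6)=-0.2870+0.2489j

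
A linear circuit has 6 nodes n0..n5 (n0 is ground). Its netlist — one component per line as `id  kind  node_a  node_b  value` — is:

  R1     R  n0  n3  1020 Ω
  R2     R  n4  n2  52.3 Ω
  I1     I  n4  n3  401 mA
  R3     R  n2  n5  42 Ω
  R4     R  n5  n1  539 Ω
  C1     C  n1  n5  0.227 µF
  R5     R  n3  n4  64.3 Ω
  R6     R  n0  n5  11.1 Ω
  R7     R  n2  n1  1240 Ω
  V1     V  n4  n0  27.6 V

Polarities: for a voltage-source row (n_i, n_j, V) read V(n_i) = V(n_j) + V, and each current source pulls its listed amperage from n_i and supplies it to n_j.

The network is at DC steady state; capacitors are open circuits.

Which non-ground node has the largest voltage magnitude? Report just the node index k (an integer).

3

MNA unknowns: 5 node voltages V₁..V_5 plus 1 source current (V1)
R1: Y=0.0009804 on G[0,3]
R2: Y=0.01912 on G[4,2]
I1: z[4]−=0.401, z[3]+=0.401
R3: Y=0.02381 on G[2,5]
R4: Y=0.001855 on G[5,1]
C1: Y=0.000 on G[1,5]
R5: Y=0.01555 on G[3,4]
R6: Y=0.09009 on G[0,5]
R7: Y=0.0008065 on G[2,1]
V1: row V4−V0=27.6, i_V1 at 4,0
solve → V1=6.219, V2=13.78, V3=50.22, V4=27.60, V5=2.934
aux → i_V1=-0.3135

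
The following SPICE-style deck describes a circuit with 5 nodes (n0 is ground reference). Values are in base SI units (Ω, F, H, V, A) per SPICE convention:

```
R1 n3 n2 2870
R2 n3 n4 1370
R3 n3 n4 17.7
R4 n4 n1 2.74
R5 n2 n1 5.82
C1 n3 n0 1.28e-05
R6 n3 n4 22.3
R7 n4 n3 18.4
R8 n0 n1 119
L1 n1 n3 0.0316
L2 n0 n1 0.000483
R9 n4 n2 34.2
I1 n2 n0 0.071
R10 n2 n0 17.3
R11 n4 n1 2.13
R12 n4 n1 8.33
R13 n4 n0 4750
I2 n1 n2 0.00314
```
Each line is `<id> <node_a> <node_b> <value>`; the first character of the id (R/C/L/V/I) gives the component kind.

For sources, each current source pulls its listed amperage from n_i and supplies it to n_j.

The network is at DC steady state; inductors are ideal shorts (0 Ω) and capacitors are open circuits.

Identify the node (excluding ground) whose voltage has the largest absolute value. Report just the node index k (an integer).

Element admittances at DC:
  Y(R1) = 0.0003484 S between n3,n2
  Y(R2) = 0.0007299 S between n3,n4
  Y(R3) = 0.05650 S between n3,n4
  Y(R4) = 0.3650 S between n4,n1
  Y(R5) = 0.1718 S between n2,n1
  Y(C1) = 0.000 S between n3,n0
  Y(R6) = 0.04484 S between n3,n4
  Y(R7) = 0.05435 S between n4,n3
  Y(R8) = 0.008403 S between n0,n1
  L1: short n1↔n3 (DC inductor)
  L2: short n0↔n1 (DC inductor)
  Y(R9) = 0.02924 S between n4,n2
  I1: injects 0.071 A into n0 (from n2)
  Y(R10) = 0.05780 S between n2,n0
  Y(R11) = 0.4695 S between n4,n1
  Y(R12) = 0.1200 S between n4,n1
  Y(R13) = 0.0002105 S between n4,n0
  I2: injects 0.00314 A into n2 (from n1)
Assemble and solve the 6×6 MNA system:
  V(n1)=0.000  V(n2)=-0.2626  V(n3)=0.000  V(n4)=-0.006732
  i(L1)=0.001144  i(L2)=0.05582

2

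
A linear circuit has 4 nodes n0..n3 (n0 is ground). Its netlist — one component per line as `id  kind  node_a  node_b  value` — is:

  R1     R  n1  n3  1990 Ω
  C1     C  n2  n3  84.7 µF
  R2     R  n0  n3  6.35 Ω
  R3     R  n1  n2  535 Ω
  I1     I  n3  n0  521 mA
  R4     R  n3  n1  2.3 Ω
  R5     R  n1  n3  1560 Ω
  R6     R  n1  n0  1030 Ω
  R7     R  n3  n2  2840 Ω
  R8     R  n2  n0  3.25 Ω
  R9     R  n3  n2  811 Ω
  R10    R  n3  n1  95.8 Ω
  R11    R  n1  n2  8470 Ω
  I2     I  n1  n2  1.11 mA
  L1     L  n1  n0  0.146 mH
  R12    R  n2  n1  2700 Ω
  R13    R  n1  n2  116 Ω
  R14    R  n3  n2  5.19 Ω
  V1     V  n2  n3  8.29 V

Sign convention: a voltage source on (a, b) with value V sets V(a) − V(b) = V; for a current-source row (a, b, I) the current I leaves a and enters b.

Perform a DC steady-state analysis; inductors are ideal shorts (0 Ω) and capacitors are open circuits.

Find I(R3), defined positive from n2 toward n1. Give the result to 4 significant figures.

Element admittances at DC:
  Y(R1) = 0.0005025 S between n1,n3
  Y(C1) = 0.000 S between n2,n3
  Y(R2) = 0.1575 S between n0,n3
  Y(R3) = 0.001869 S between n1,n2
  I1: injects 0.521 A into n0 (from n3)
  Y(R4) = 0.4348 S between n3,n1
  Y(R5) = 0.0006410 S between n1,n3
  Y(R6) = 0.0009709 S between n1,n0
  Y(R7) = 0.0003521 S between n3,n2
  Y(R8) = 0.3077 S between n2,n0
  Y(R9) = 0.001233 S between n3,n2
  Y(R10) = 0.01044 S between n3,n1
  Y(R11) = 0.0001181 S between n1,n2
  I2: injects 0.00111 A into n2 (from n1)
  L1: short n1↔n0 (DC inductor)
  Y(R12) = 0.0003704 S between n2,n1
  Y(R13) = 0.008621 S between n1,n2
  Y(R14) = 0.1927 S between n3,n2
  V1: constraint V(n2)−V(n3) = 8.29
Assemble and solve the 5×5 MNA system:
  V(n1)=0.000  V(n2)=4.863  V(n3)=-3.427
  i(L1)=-1.478  i(V1)=-3.159

0.009089 A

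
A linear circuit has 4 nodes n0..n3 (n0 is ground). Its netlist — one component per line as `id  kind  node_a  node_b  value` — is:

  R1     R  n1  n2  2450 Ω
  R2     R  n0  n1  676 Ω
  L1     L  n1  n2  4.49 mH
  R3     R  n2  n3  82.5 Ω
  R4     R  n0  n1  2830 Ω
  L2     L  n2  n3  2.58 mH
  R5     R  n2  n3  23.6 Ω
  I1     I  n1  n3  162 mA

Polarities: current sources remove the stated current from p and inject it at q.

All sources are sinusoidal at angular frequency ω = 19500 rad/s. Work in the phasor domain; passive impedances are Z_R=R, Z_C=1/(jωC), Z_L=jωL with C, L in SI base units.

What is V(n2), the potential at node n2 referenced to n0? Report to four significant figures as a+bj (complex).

Element admittances at ω=19500 rad/s:
  Y(R1) = 0.0004082+0.000j S between n1,n2
  Y(R2) = 0.001479+0.000j S between n0,n1
  Y(L1) = 0.000-0.01142j S between n1,n2
  Y(R3) = 0.01212+0.000j S between n2,n3
  Y(R4) = 0.0003534+0.000j S between n0,n1
  Y(L2) = 0.000-0.01988j S between n2,n3
  Y(R5) = 0.04237+0.000j S between n2,n3
  I1: injects 0.162 A into n3 (from n1)
Assemble and solve the 3×3 MNA system:
  V(n1)=0.000+0.000j  V(n2)=0.5062+14.17j  V(n3)=3.130+15.12j

0.5062+14.17j V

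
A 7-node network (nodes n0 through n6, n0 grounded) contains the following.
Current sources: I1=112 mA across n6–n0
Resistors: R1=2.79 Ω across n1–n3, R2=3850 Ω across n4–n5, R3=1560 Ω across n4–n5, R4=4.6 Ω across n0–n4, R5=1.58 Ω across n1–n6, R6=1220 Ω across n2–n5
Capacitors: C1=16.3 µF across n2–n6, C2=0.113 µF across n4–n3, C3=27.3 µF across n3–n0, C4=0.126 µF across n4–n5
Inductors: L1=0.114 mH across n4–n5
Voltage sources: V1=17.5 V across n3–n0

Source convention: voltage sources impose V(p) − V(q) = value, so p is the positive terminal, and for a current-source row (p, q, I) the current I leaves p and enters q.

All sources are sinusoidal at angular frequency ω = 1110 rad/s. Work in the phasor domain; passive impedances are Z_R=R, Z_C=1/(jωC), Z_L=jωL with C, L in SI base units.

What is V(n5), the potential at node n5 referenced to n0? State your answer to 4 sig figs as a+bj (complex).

0.06347+0.01462j V

Apply KCL at each of the 6 non-ground nodes and solve the resulting linear system.
Node n1: branches {R1, R5} → V_1 = 17.15-0.001706j
Node n2: branches {C1, R6} → V_2 = 16.92+0.7608j
Node n3: branches {R1, C2, C3, V1} → V_3 = 17.50+0.000j
Node n4: branches {R2, R3, R4, C2, L1, C4} → V_4 = 0.06355+0.01287j
Node n5: branches {R2, R3, L1, R6, C4} → V_5 = 0.06347+0.01462j
Node n6: branches {I1, C1, R5} → V_6 = 16.95-0.002673j
Source currents: i(V1)=-0.1258-0.5331j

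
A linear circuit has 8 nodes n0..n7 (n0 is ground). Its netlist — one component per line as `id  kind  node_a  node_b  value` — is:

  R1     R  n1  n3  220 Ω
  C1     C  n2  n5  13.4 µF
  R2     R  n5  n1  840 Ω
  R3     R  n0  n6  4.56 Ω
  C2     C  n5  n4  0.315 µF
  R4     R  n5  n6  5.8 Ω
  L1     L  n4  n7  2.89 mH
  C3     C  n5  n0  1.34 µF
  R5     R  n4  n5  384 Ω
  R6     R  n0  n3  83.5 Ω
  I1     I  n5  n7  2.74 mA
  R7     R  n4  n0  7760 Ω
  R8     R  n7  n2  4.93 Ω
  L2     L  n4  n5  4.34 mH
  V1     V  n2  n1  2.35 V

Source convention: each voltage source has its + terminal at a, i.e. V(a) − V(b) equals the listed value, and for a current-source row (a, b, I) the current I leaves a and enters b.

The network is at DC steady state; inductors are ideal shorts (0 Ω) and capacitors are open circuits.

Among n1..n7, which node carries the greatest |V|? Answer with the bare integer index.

Element admittances at DC:
  Y(R1) = 0.004545 S between n1,n3
  Y(C1) = 0.000 S between n2,n5
  Y(R2) = 0.001190 S between n5,n1
  Y(R3) = 0.2193 S between n0,n6
  Y(C2) = 0.000 S between n5,n4
  Y(R4) = 0.1724 S between n5,n6
  L1: short n4↔n7 (DC inductor)
  Y(C3) = 0.000 S between n5,n0
  Y(R5) = 0.002604 S between n4,n5
  Y(R6) = 0.01198 S between n0,n3
  I1: injects 0.00274 A into n7 (from n5)
  Y(R7) = 0.0001289 S between n4,n0
  Y(R8) = 0.2028 S between n7,n2
  L2: short n4↔n5 (DC inductor)
  V1: constraint V(n2)−V(n1) = 2.35
Assemble and solve the 10×10 MNA system:
  V(n1)=-2.225  V(n2)=0.1255  V(n3)=-0.6120  V(n4)=0.07583  V(n5)=0.07583  V(n6)=0.03338  V(n7)=0.07583
  i(L1)=-0.01281  i(L2)=0.01280  i(V1)=-0.01007

1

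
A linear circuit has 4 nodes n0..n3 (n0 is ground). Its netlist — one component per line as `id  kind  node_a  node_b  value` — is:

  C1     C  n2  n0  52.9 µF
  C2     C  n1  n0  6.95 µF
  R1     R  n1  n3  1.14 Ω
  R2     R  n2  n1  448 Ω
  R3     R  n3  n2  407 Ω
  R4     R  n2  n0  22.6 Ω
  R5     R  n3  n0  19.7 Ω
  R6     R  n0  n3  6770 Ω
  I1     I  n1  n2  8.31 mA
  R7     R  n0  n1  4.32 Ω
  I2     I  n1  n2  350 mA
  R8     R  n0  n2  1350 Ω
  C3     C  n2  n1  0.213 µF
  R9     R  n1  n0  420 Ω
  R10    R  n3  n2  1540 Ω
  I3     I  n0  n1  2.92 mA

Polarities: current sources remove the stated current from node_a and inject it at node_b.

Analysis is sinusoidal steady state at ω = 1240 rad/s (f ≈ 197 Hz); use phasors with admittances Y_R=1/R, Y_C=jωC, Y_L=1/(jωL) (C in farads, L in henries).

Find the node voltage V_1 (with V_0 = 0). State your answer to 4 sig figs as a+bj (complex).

Apply KCL at each of the 3 non-ground nodes and solve the resulting linear system.
Node n1: branches {C2, R1, R2, I1, R7, I2, C3, R9, I3} → V_1 = -1.190-0.02156j
Node n2: branches {C1, R2, R3, R4, I1, I2, R8, C3, R10} → V_2 = 2.576-3.380j
Node n3: branches {R1, R3, R5, R6, R10} → V_3 = -1.112-0.03158j

-1.190-0.02156j V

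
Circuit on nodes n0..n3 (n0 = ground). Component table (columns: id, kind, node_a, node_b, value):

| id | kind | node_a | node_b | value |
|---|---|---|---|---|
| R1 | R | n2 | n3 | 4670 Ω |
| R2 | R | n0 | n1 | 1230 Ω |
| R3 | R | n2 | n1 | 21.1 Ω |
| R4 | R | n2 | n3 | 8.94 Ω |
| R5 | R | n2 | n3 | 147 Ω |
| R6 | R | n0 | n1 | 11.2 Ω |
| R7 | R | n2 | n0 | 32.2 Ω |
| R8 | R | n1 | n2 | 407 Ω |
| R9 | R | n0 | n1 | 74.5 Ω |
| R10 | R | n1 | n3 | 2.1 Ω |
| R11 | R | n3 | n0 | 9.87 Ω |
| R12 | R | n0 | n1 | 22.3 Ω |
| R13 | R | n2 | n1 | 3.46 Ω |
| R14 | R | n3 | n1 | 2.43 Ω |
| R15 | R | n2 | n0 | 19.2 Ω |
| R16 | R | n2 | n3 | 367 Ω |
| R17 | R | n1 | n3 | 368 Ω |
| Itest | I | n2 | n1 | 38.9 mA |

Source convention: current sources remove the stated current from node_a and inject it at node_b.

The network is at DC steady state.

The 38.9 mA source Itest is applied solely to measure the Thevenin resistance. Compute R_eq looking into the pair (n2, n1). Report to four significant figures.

Element admittances at DC:
  Y(R1) = 0.0002141 S between n2,n3
  Y(R2) = 0.0008130 S between n0,n1
  Y(R3) = 0.04739 S between n2,n1
  Y(R4) = 0.1119 S between n2,n3
  Y(R5) = 0.006803 S between n2,n3
  Y(R6) = 0.08929 S between n0,n1
  Y(R7) = 0.03106 S between n2,n0
  Y(R8) = 0.002457 S between n1,n2
  Y(R9) = 0.01342 S between n0,n1
  Y(R10) = 0.4762 S between n1,n3
  Y(R11) = 0.1013 S between n3,n0
  Y(R12) = 0.04484 S between n0,n1
  Y(R13) = 0.2890 S between n2,n1
  Y(R14) = 0.4115 S between n3,n1
  Y(R15) = 0.05208 S between n2,n0
  Y(R16) = 0.002725 S between n2,n3
  Y(R17) = 0.002717 S between n1,n3
  Itest: injects 0.0389 A into n1 (from n2)
Assemble and solve the 3×3 MNA system:
  V(n1)=0.02252  V(n2)=-0.05483  V(n3)=0.01202

R_eq = 1.988 Ω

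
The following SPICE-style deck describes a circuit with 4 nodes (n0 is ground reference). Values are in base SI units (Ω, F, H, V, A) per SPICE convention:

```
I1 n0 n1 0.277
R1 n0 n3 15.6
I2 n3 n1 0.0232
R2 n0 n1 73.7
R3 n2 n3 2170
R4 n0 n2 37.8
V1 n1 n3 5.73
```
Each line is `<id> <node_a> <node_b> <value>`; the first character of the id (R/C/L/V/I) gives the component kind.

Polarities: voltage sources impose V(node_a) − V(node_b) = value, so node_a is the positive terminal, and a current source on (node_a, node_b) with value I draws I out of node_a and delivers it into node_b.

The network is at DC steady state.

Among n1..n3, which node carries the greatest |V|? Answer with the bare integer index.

1

Apply KCL at each of the 3 non-ground nodes and solve the resulting linear system.
Node n1: branches {I1, I2, R2, V1} → V_1 = 8.280
Node n2: branches {R3, R4} → V_2 = 0.04367
Node n3: branches {R1, I2, R3, V1} → V_3 = 2.550
Source currents: i(V1)=0.1878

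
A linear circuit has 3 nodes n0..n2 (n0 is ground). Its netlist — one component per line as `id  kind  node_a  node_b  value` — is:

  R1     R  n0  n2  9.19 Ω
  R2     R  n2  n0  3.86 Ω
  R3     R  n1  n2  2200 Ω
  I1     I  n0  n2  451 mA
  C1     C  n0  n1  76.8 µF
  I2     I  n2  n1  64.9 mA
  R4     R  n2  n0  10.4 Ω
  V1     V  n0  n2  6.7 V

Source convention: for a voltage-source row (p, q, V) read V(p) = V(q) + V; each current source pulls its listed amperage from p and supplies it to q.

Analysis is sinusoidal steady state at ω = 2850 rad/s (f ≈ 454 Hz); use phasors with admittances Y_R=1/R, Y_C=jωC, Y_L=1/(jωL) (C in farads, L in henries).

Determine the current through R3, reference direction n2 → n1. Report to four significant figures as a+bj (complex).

Element admittances at ω=2850 rad/s:
  Y(R1) = 0.1088+0.000j S between n0,n2
  Y(R2) = 0.2591+0.000j S between n2,n0
  Y(R3) = 0.0004545+0.000j S between n1,n2
  I1: injects 0.451 A into n2 (from n0)
  Y(C1) = 0.000+0.2189j S between n0,n1
  I2: injects 0.0649 A into n1 (from n2)
  Y(R4) = 0.09615+0.000j S between n2,n0
  V1: constraint V(n0)−V(n2) = 6.7
Assemble and solve the 3×3 MNA system:
  V(n1)=0.0005869-0.2826j  V(n2)=-6.700+0.000j
  i(V1)=-3.498+0.0001285j

-0.003046+0.0001285j A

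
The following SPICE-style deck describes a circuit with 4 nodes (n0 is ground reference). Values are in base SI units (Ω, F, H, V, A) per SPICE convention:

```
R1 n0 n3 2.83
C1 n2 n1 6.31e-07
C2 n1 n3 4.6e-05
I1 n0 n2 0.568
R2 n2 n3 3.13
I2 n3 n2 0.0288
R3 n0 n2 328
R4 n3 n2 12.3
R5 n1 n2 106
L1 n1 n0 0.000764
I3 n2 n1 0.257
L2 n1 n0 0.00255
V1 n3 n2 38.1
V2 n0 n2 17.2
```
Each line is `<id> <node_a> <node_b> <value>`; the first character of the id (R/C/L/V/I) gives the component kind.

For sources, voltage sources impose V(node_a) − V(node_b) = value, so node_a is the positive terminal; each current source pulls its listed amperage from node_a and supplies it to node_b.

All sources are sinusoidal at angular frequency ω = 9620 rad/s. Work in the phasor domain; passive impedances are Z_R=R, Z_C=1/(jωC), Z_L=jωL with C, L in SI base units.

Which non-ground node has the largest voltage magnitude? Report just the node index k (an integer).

MNA unknowns: 3 node voltages V₁..V_3 plus 2 source currents (V1, V2)
R1: Y=0.3534+0.000j on G[0,3]
C1: Y=0.000+0.006070j on G[2,1]
C2: Y=0.000+0.4425j on G[1,3]
I1: z[0]−=0.568, z[2]+=0.568
R2: Y=0.3195+0.000j on G[2,3]
I2: z[3]−=0.0288, z[2]+=0.0288
R3: Y=0.003049+0.000j on G[0,2]
R4: Y=0.08130+0.000j on G[3,2]
R5: Y=0.009434+0.000j on G[1,2]
L1: Y=0.000-0.1361j on G[1,0]
I3: z[2]−=0.257, z[1]+=0.257
L2: Y=0.000-0.04076j on G[1,0]
V1: row V3−V2=38.1, i_V1 at 3,2
V2: row V0−V2=17.2, i_V2 at 0,2
solve → V1=33.62+0.8185j, V2=-17.20+0.000j, V3=20.90+0.000j
aux → i_V1=-23.05+5.629j, i_V2=6.909-5.945j

1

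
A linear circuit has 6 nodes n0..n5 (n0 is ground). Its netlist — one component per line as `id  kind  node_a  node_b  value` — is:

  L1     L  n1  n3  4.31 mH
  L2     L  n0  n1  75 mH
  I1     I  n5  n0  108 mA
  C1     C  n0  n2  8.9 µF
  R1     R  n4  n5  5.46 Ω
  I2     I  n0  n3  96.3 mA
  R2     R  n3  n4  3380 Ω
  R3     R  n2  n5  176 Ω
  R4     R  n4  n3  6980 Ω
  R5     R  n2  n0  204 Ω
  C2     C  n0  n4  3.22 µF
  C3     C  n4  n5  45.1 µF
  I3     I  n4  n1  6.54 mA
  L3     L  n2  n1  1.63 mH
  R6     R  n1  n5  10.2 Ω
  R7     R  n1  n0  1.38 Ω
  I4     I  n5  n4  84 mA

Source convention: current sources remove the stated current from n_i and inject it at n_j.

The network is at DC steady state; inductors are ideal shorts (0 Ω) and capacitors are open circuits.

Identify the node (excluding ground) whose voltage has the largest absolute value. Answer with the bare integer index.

5

Apply KCL at each of the 5 non-ground nodes and solve the resulting linear system.
Node n1: branches {L1, L2, I3, L3, R6, R7} → V_1 = 0.000
Node n2: branches {C1, R3, R5, L3} → V_2 = 0.000
Node n3: branches {L1, I2, R2, R4} → V_3 = 0.000
Node n4: branches {R1, R2, R4, C2, C3, I3, I4} → V_4 = -0.6769
Node n5: branches {I1, R1, R3, C3, R6, I4} → V_5 = -1.101
Source currents: i(L1)=-0.09600, i(L2)=0.01170, i(L3)=-0.006258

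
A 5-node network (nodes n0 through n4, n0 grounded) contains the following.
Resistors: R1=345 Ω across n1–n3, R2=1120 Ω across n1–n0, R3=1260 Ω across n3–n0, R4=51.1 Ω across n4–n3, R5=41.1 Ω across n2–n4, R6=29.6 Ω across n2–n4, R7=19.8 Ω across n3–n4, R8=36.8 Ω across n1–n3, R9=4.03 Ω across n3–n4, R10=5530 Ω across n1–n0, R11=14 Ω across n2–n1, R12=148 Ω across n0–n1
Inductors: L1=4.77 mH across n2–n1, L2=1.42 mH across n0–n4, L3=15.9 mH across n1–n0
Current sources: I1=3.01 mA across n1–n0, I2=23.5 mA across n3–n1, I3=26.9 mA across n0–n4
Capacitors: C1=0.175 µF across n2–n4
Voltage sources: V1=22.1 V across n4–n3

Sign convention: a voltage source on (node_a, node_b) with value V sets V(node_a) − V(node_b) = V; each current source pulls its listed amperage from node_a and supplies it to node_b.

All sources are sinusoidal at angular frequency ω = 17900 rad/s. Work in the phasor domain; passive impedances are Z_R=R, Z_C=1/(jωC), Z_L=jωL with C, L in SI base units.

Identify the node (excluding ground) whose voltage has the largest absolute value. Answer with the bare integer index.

3

Apply KCL at each of the 4 non-ground nodes and solve the resulting linear system.
Node n1: branches {R1, L1, R2, I1, R8, R10, R11, L3, I2, R12} → V_1 = -8.235+1.647j
Node n2: branches {L1, R5, R6, R11, C1} → V_2 = -4.121+2.538j
Node n3: branches {R1, R3, R4, R7, R8, R9, I2, V1} → V_3 = -20.99+2.522j
Node n4: branches {R4, R5, R6, R7, R9, L2, I3, C1, V1} → V_4 = 1.114+2.522j
Source currents: i(V1)=-7.409+0.02834j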